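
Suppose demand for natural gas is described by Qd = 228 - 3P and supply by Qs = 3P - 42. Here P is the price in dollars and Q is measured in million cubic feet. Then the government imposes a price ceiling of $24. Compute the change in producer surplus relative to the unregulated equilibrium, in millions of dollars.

-1291.5

Setting quantity demanded equal to quantity supplied, 228 - 3P = 3P - 42, gives P* = 45 and Q* = 93.
The ceiling of 24 is below the equilibrium price 45, so it binds.
At P = 24: Qd = 228 - 3·24 = 156 and Qs = 3·24 - 42 = 30.
Producer surplus without the control is ½ · (45 - 14) · 93 = 1441.5.
With the ceiling, producers sell 30 units at 24, so PS = ½ · (24 - 14) · 30 = 150.
Change in producer surplus = 150 - 1441.5 = -1291.5.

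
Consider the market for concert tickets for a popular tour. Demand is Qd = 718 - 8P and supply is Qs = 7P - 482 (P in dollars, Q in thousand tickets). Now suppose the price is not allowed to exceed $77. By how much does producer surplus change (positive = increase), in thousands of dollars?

-202.5

In a free market, 718 - 8P = 7P - 482 gives the equilibrium P* = 80, Q* = 78.
Because the ceiling (77) lies below the market-clearing price, it is binding.
At P = 77: Qd = 718 - 8·77 = 102 and Qs = 7·77 - 482 = 57.
Producer surplus without the control is ½ · (80 - 482/7) · 78 = 3042/7.
With the ceiling, producers sell 57 units at 77, so PS = ½ · (77 - 482/7) · 57 = 3249/14.
Change in producer surplus = 3249/14 - 3042/7 = -202.5.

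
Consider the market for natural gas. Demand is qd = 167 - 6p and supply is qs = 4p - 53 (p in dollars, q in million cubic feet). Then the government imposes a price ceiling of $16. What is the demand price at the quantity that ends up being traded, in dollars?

26

Equilibrium: 167 - 6p = 4p - 53, so 220 = 10p and p* = 22, q* = 35.
Since 16 < 22, the ceiling is binding.
At p = 16: qd = 167 - 6·16 = 71 and qs = 4·16 - 53 = 11.
Only 11 units reach the market. On the demand curve, the marginal buyer's willingness to pay at q = 11 is (167 - 11)/6 = 26.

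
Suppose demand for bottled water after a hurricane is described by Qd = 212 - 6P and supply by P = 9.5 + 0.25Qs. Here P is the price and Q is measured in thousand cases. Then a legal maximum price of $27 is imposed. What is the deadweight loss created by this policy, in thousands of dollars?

Rearranging supply gives Qs = 4P - 38. Without the control the market clears where 212 - 6P = 4P - 38, i.e. P* = 25 and Q* = 62.
Since 27 is above P* = 25, the ceiling does not bind and the free-market outcome prevails.
Since the control does not bind, no trades are prevented and deadweight loss is zero.

0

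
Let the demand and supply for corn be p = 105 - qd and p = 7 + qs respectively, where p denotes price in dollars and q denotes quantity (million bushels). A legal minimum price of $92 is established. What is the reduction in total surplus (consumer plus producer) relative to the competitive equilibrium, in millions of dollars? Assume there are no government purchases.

1296

Rearranging demand gives qd = 105 - p; rearranging supply gives qs = p - 7. Setting quantity demanded equal to quantity supplied, 105 - p = p - 7, gives p* = 56 and q* = 49.
Since 92 > 56, the floor is binding.
At p = 92: qd = 105 - 92 = 13 and qs = 92 - 7 = 85.
Quantity traded falls to 13. At q = 13 the demand price is 105 - 13 = 92 and the supply price is 7 + 13 = 20.
Deadweight loss = ½ · (92 - 20) · (49 - 13) = ½ · 72 · 36 = 1296.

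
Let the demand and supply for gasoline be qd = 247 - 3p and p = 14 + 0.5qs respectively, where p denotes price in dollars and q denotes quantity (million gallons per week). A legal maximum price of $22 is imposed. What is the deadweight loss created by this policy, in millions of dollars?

1815

Rearranging supply gives qs = 2p - 28. Setting quantity demanded equal to quantity supplied, 247 - 3p = 2p - 28, gives p* = 55 and q* = 82.
The ceiling of 22 is below the equilibrium price 55, so it binds.
At p = 22: qd = 247 - 3·22 = 181 and qs = 2·22 - 28 = 16.
Quantity traded falls to 16. At q = 16 the demand price is (247 - 16)/3 = 77 and the supply price is (28 + 16)/2 = 22.
Deadweight loss = ½ · (77 - 22) · (82 - 16) = ½ · 55 · 66 = 1815.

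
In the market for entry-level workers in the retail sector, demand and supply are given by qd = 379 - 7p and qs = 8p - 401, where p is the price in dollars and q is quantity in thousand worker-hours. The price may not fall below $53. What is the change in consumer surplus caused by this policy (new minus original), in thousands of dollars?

-11.5

Without the control the market clears where 379 - 7p = 8p - 401, i.e. p* = 52 and q* = 15.
Since 53 > 52, the floor is binding.
At p = 53: qd = 379 - 7·53 = 8 and qs = 8·53 - 401 = 23.
Consumer surplus without the control is ½ · (379/7 - 52) · 15 = 225/14.
With the floor, consumers buy 8 units at 53, so CS = ½ · (379/7 - 53) · 8 = 32/7.
Change in consumer surplus = 32/7 - 225/14 = -11.5.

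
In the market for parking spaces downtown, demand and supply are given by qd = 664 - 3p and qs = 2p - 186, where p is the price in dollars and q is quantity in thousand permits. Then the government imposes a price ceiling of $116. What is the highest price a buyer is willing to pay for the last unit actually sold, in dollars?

206

In a free market, 664 - 3p = 2p - 186 gives the equilibrium p* = 170, q* = 154.
Since 116 < 170, the ceiling is binding.
At p = 116: qd = 664 - 3·116 = 316 and qs = 2·116 - 186 = 46.
Only 46 units reach the market. On the demand curve, the marginal buyer's willingness to pay at q = 46 is (664 - 46)/3 = 206.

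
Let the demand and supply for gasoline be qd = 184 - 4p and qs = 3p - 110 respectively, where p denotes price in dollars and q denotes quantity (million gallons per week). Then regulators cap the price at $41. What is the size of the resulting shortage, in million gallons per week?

Equilibrium: 184 - 4p = 3p - 110, so 294 = 7p and p* = 42, q* = 16.
The ceiling of 41 is below the equilibrium price 42, so it binds.
At p = 41: qd = 184 - 4·41 = 20 and qs = 3·41 - 110 = 13.
Shortage = qd - qs = 20 - 13 = 7.

7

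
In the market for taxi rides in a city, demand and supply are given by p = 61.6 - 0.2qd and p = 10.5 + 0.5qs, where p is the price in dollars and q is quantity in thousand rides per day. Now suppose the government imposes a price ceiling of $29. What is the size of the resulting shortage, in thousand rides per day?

126

Rearranging demand gives qd = 308 - 5p; rearranging supply gives qs = 2p - 21. Without the control the market clears where 308 - 5p = 2p - 21, i.e. p* = 47 and q* = 73.
The ceiling of 29 is below the equilibrium price 47, so it binds.
At p = 29: qd = 308 - 5·29 = 163 and qs = 2·29 - 21 = 37.
Shortage = qd - qs = 163 - 37 = 126.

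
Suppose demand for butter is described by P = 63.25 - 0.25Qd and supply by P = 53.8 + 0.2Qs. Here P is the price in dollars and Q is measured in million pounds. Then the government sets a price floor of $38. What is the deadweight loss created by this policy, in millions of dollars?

Rearranging demand gives Qd = 253 - 4P; rearranging supply gives Qs = 5P - 269. Without the control the market clears where 253 - 4P = 5P - 269, i.e. P* = 58 and Q* = 21.
Since 38 is below P* = 58, the floor does not bind and the free-market outcome prevails.
Since the control does not bind, no trades are prevented and deadweight loss is zero.

0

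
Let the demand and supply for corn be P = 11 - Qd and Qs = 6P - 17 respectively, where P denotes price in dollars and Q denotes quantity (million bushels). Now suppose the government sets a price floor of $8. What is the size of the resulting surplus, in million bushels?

28

Rearranging demand gives Qd = 11 - P. Equilibrium: 11 - P = 6P - 17, so 28 = 7P and P* = 4, Q* = 7.
The floor of 8 is above the equilibrium price 4, so it binds.
At P = 8: Qd = 11 - 8 = 3 and Qs = 6·8 - 17 = 31.
Surplus = Qs - Qd = 31 - 3 = 28.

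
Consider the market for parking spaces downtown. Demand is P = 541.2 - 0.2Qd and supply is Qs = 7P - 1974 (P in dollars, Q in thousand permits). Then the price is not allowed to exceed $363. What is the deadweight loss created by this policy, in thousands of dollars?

6123.6

Rearranging demand gives Qd = 2706 - 5P. In a free market, 2706 - 5P = 7P - 1974 gives the equilibrium P* = 390, Q* = 756.
The ceiling of 363 is below the equilibrium price 390, so it binds.
At P = 363: Qd = 2706 - 5·363 = 891 and Qs = 7·363 - 1974 = 567.
Quantity traded falls to 567. At Q = 567 the demand price is (2706 - 567)/5 = 427.8 and the supply price is (1974 + 567)/7 = 363.
Deadweight loss = ½ · (427.8 - 363) · (756 - 567) = ½ · 64.8 · 189 = 6123.6.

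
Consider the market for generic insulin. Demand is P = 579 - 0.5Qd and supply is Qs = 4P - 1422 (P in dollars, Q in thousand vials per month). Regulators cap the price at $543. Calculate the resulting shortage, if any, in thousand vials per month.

0

Rearranging demand gives Qd = 1158 - 2P. In a free market, 1158 - 2P = 4P - 1422 gives the equilibrium P* = 430, Q* = 298.
Since 543 is above P* = 430, the ceiling does not bind and the free-market outcome prevails.
Since the control does not bind, there is no shortage.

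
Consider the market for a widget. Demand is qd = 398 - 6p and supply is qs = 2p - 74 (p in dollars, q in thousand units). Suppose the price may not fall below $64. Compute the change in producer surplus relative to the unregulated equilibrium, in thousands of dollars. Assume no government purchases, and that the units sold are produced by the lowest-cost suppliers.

Setting quantity demanded equal to quantity supplied, 398 - 6p = 2p - 74, gives p* = 59 and q* = 44.
Since 64 > 59, the floor is binding.
At p = 64: qd = 398 - 6·64 = 14 and qs = 2·64 - 74 = 54.
Producer surplus without the control is ½ · (59 - 37) · 44 = 484.
With the floor, 14 units are sold at 64. The supply price at q = 14 is 44, so PS = ½ · [(64 - 37) + (64 - 44)] · 14 = 329.
Change in producer surplus = 329 - 484 = -155.

-155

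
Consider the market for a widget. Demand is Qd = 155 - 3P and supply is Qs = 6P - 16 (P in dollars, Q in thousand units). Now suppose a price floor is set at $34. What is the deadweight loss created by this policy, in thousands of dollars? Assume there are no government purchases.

In a free market, 155 - 3P = 6P - 16 gives the equilibrium P* = 19, Q* = 98.
Since 34 > 19, the floor is binding.
At P = 34: Qd = 155 - 3·34 = 53 and Qs = 6·34 - 16 = 188.
Quantity traded falls to 53. At Q = 53 the demand price is (155 - 53)/3 = 34 and the supply price is (16 + 53)/6 = 11.5.
Deadweight loss = ½ · (34 - 11.5) · (98 - 53) = ½ · 22.5 · 45 = 506.25.

506.25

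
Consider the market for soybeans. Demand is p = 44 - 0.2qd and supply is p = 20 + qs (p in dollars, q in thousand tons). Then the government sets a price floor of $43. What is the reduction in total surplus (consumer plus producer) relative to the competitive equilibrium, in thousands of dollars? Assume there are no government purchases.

135

Rearranging demand gives qd = 220 - 5p; rearranging supply gives qs = p - 20. Without the control the market clears where 220 - 5p = p - 20, i.e. p* = 40 and q* = 20.
Because the floor (43) lies above the market-clearing price, it is binding.
At p = 43: qd = 220 - 5·43 = 5 and qs = 43 - 20 = 23.
Quantity traded falls to 5. At q = 5 the demand price is (220 - 5)/5 = 43 and the supply price is 20 + 5 = 25.
Deadweight loss = ½ · (43 - 25) · (20 - 5) = ½ · 18 · 15 = 135.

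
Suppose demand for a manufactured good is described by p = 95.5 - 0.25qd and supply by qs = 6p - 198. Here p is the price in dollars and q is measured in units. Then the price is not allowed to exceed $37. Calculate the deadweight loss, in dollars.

3307.5

Rearranging demand gives qd = 382 - 4p. Equilibrium: 382 - 4p = 6p - 198, so 580 = 10p and p* = 58, q* = 150.
Because the ceiling (37) lies below the market-clearing price, it is binding.
At p = 37: qd = 382 - 4·37 = 234 and qs = 6·37 - 198 = 24.
Quantity traded falls to 24. At q = 24 the demand price is (382 - 24)/4 = 89.5 and the supply price is (198 + 24)/6 = 37.
Deadweight loss = ½ · (89.5 - 37) · (150 - 24) = ½ · 52.5 · 126 = 3307.5.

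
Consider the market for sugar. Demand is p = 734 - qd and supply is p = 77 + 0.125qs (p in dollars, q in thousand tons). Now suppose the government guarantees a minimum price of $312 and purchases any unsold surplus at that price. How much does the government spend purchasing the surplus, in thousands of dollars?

454896

Rearranging demand gives qd = 734 - p; rearranging supply gives qs = 8p - 616. In a free market, 734 - p = 8p - 616 gives the equilibrium p* = 150, q* = 584.
Because the floor (312) lies above the market-clearing price, it is binding.
At p = 312: qd = 734 - 312 = 422 and qs = 8·312 - 616 = 1880.
Surplus = qs - qd = 1458.
Government expenditure = surplus × support price = 1458 × 312 = 454896.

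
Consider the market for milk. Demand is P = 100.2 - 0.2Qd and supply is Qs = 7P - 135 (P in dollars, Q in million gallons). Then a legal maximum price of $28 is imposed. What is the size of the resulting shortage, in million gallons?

Rearranging demand gives Qd = 501 - 5P. Setting quantity demanded equal to quantity supplied, 501 - 5P = 7P - 135, gives P* = 53 and Q* = 236.
Because the ceiling (28) lies below the market-clearing price, it is binding.
At P = 28: Qd = 501 - 5·28 = 361 and Qs = 7·28 - 135 = 61.
Shortage = Qd - Qs = 361 - 61 = 300.

300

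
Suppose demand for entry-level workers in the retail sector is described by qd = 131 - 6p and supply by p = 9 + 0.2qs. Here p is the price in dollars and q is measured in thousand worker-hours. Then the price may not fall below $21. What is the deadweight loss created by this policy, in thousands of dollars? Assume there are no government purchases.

Rearranging supply gives qs = 5p - 45. Equilibrium: 131 - 6p = 5p - 45, so 176 = 11p and p* = 16, q* = 35.
The floor of 21 is above the equilibrium price 16, so it binds.
At p = 21: qd = 131 - 6·21 = 5 and qs = 5·21 - 45 = 60.
Quantity traded falls to 5. At q = 5 the demand price is (131 - 5)/6 = 21 and the supply price is (45 + 5)/5 = 10.
Deadweight loss = ½ · (21 - 10) · (35 - 5) = ½ · 11 · 30 = 165.

165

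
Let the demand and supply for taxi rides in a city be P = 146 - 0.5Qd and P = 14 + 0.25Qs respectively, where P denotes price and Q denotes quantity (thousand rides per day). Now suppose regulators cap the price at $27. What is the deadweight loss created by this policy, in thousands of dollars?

5766

Rearranging demand gives Qd = 292 - 2P; rearranging supply gives Qs = 4P - 56. Without the control the market clears where 292 - 2P = 4P - 56, i.e. P* = 58 and Q* = 176.
The ceiling of 27 is below the equilibrium price 58, so it binds.
At P = 27: Qd = 292 - 2·27 = 238 and Qs = 4·27 - 56 = 52.
Quantity traded falls to 52. At Q = 52 the demand price is (292 - 52)/2 = 120 and the supply price is (56 + 52)/4 = 27.
Deadweight loss = ½ · (120 - 27) · (176 - 52) = ½ · 93 · 124 = 5766.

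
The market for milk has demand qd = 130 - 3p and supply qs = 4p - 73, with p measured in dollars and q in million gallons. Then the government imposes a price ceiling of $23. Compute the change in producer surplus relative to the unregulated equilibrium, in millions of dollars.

-186

Equilibrium: 130 - 3p = 4p - 73, so 203 = 7p and p* = 29, q* = 43.
The ceiling of 23 is below the equilibrium price 29, so it binds.
At p = 23: qd = 130 - 3·23 = 61 and qs = 4·23 - 73 = 19.
Producer surplus without the control is ½ · (29 - 18.25) · 43 = 231.125.
With the ceiling, producers sell 19 units at 23, so PS = ½ · (23 - 18.25) · 19 = 45.125.
Change in producer surplus = 45.125 - 231.125 = -186.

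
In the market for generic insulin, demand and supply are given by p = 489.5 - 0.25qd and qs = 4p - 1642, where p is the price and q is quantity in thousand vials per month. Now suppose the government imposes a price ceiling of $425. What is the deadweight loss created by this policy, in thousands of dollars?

2500

Rearranging demand gives qd = 1958 - 4p. In a free market, 1958 - 4p = 4p - 1642 gives the equilibrium p* = 450, q* = 158.
Because the ceiling (425) lies below the market-clearing price, it is binding.
At p = 425: qd = 1958 - 4·425 = 258 and qs = 4·425 - 1642 = 58.
Quantity traded falls to 58. At q = 58 the demand price is (1958 - 58)/4 = 475 and the supply price is (1642 + 58)/4 = 425.
Deadweight loss = ½ · (475 - 425) · (158 - 58) = ½ · 50 · 100 = 2500.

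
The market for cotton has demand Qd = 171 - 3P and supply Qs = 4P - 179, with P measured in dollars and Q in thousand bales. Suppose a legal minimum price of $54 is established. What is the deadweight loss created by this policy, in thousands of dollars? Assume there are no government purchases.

42

Equilibrium: 171 - 3P = 4P - 179, so 350 = 7P and P* = 50, Q* = 21.
Since 54 > 50, the floor is binding.
At P = 54: Qd = 171 - 3·54 = 9 and Qs = 4·54 - 179 = 37.
Quantity traded falls to 9. At Q = 9 the demand price is (171 - 9)/3 = 54 and the supply price is (179 + 9)/4 = 47.
Deadweight loss = ½ · (54 - 47) · (21 - 9) = ½ · 7 · 12 = 42.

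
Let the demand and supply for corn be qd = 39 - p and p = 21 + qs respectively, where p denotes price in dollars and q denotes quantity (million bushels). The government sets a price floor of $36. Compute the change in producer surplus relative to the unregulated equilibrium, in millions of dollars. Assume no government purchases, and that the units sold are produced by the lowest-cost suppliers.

0

Rearranging supply gives qs = p - 21. Without the control the market clears where 39 - p = p - 21, i.e. p* = 30 and q* = 9.
The floor of 36 is above the equilibrium price 30, so it binds.
At p = 36: qd = 39 - 36 = 3 and qs = 36 - 21 = 15.
Producer surplus without the control is ½ · (30 - 21) · 9 = 40.5.
With the floor, 3 units are sold at 36. The supply price at q = 3 is 24, so PS = ½ · [(36 - 21) + (36 - 24)] · 3 = 40.5.
Change in producer surplus = 40.5 - 40.5 = 0.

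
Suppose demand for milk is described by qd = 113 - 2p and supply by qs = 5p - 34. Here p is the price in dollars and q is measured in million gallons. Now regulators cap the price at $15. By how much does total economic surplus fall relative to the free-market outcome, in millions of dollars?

315

Setting quantity demanded equal to quantity supplied, 113 - 2p = 5p - 34, gives p* = 21 and q* = 71.
Since 15 < 21, the ceiling is binding.
At p = 15: qd = 113 - 2·15 = 83 and qs = 5·15 - 34 = 41.
Quantity traded falls to 41. At q = 41 the demand price is (113 - 41)/2 = 36 and the supply price is (34 + 41)/5 = 15.
Deadweight loss = ½ · (36 - 15) · (71 - 41) = ½ · 21 · 30 = 315.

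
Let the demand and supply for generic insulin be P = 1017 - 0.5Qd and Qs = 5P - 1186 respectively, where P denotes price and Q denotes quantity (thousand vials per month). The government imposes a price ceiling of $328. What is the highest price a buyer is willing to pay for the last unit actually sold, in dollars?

790

Rearranging demand gives Qd = 2034 - 2P. Setting quantity demanded equal to quantity supplied, 2034 - 2P = 5P - 1186, gives P* = 460 and Q* = 1114.
Because the ceiling (328) lies below the market-clearing price, it is binding.
At P = 328: Qd = 2034 - 2·328 = 1378 and Qs = 5·328 - 1186 = 454.
Only 454 units reach the market. On the demand curve, the marginal buyer's willingness to pay at Q = 454 is (2034 - 454)/2 = 790.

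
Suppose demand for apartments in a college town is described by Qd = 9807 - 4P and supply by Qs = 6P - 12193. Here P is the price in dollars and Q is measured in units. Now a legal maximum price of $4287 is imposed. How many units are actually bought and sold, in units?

1007

Setting quantity demanded equal to quantity supplied, 9807 - 4P = 6P - 12193, gives P* = 2200 and Q* = 1007.
The ceiling of 4287 is above the equilibrium price 2200, so it is not binding; the market clears at P* = 2200, Q* = 1007.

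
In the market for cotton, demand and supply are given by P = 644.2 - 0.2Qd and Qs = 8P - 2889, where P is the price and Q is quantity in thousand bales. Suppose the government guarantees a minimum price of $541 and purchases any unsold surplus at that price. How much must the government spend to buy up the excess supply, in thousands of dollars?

499343

Rearranging demand gives Qd = 3221 - 5P. In a free market, 3221 - 5P = 8P - 2889 gives the equilibrium P* = 470, Q* = 871.
Since 541 > 470, the floor is binding.
At P = 541: Qd = 3221 - 5·541 = 516 and Qs = 8·541 - 2889 = 1439.
Surplus = Qs - Qd = 923.
Government expenditure = surplus × support price = 923 × 541 = 499343.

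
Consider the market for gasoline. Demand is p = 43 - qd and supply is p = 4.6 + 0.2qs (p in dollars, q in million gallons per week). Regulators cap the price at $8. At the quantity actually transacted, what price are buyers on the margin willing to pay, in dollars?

26

Rearranging demand gives qd = 43 - p; rearranging supply gives qs = 5p - 23. Without the control the market clears where 43 - p = 5p - 23, i.e. p* = 11 and q* = 32.
Since 8 < 11, the ceiling is binding.
At p = 8: qd = 43 - 8 = 35 and qs = 5·8 - 23 = 17.
Only 17 units reach the market. On the demand curve, the marginal buyer's willingness to pay at q = 17 is (43 - 17) = 26.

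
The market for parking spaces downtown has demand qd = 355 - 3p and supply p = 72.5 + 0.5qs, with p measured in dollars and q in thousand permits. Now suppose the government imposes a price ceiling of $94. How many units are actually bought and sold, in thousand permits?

Rearranging supply gives qs = 2p - 145. Equilibrium: 355 - 3p = 2p - 145, so 500 = 5p and p* = 100, q* = 55.
The ceiling of 94 is below the equilibrium price 100, so it binds.
At p = 94: qd = 355 - 3·94 = 73 and qs = 2·94 - 145 = 43.
The quantity actually transacted is the short side, supply: 43.

43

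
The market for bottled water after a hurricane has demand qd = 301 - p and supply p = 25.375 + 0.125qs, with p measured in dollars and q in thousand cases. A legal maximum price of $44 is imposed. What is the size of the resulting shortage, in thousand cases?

108

Rearranging supply gives qs = 8p - 203. Without the control the market clears where 301 - p = 8p - 203, i.e. p* = 56 and q* = 245.
Since 44 < 56, the ceiling is binding.
At p = 44: qd = 301 - 44 = 257 and qs = 8·44 - 203 = 149.
Shortage = qd - qs = 257 - 149 = 108.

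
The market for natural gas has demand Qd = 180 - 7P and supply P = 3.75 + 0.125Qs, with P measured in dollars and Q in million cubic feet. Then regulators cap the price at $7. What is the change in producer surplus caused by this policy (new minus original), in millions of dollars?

Rearranging supply gives Qs = 8P - 30. Without the control the market clears where 180 - 7P = 8P - 30, i.e. P* = 14 and Q* = 82.
The ceiling of 7 is below the equilibrium price 14, so it binds.
At P = 7: Qd = 180 - 7·7 = 131 and Qs = 8·7 - 30 = 26.
Producer surplus without the control is ½ · (14 - 3.75) · 82 = 420.25.
With the ceiling, producers sell 26 units at 7, so PS = ½ · (7 - 3.75) · 26 = 42.25.
Change in producer surplus = 42.25 - 420.25 = -378.

-378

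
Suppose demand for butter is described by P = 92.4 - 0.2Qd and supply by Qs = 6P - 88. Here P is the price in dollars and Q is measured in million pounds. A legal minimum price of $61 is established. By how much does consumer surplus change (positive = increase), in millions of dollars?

Rearranging demand gives Qd = 462 - 5P. In a free market, 462 - 5P = 6P - 88 gives the equilibrium P* = 50, Q* = 212.
The floor of 61 is above the equilibrium price 50, so it binds.
At P = 61: Qd = 462 - 5·61 = 157 and Qs = 6·61 - 88 = 278.
Consumer surplus without the control is ½ · (92.4 - 50) · 212 = 4494.4.
With the floor, consumers buy 157 units at 61, so CS = ½ · (92.4 - 61) · 157 = 2464.9.
Change in consumer surplus = 2464.9 - 4494.4 = -2029.5.

-2029.5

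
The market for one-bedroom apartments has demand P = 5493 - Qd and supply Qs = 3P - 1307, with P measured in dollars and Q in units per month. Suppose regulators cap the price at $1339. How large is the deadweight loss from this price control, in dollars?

Rearranging demand gives Qd = 5493 - P. Equilibrium: 5493 - P = 3P - 1307, so 6800 = 4P and P* = 1700, Q* = 3793.
Because the ceiling (1339) lies below the market-clearing price, it is binding.
At P = 1339: Qd = 5493 - 1339 = 4154 and Qs = 3·1339 - 1307 = 2710.
Quantity traded falls to 2710. At Q = 2710 the demand price is 5493 - 2710 = 2783 and the supply price is (1307 + 2710)/3 = 1339.
Deadweight loss = ½ · (2783 - 1339) · (3793 - 2710) = ½ · 1444 · 1083 = 781926.

781926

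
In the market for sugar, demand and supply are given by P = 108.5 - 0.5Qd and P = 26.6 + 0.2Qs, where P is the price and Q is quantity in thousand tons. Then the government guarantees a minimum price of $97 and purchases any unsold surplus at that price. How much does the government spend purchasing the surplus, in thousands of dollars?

Rearranging demand gives Qd = 217 - 2P; rearranging supply gives Qs = 5P - 133. Without the control the market clears where 217 - 2P = 5P - 133, i.e. P* = 50 and Q* = 117.
Since 97 > 50, the floor is binding.
At P = 97: Qd = 217 - 2·97 = 23 and Qs = 5·97 - 133 = 352.
Surplus = Qs - Qd = 329.
Government expenditure = surplus × support price = 329 × 97 = 31913.

31913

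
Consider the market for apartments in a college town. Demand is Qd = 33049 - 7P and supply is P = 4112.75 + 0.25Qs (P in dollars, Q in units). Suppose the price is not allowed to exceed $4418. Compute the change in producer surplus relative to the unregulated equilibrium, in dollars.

-113570

Rearranging supply gives Qs = 4P - 16451. Without the control the market clears where 33049 - 7P = 4P - 16451, i.e. P* = 4500 and Q* = 1549.
Since 4418 < 4500, the ceiling is binding.
At P = 4418: Qd = 33049 - 7·4418 = 2123 and Qs = 4·4418 - 16451 = 1221.
Producer surplus without the control is ½ · (4500 - 4112.75) · 1549 = 299925.125.
With the ceiling, producers sell 1221 units at 4418, so PS = ½ · (4418 - 4112.75) · 1221 = 186355.125.
Change in producer surplus = 186355.125 - 299925.125 = -113570.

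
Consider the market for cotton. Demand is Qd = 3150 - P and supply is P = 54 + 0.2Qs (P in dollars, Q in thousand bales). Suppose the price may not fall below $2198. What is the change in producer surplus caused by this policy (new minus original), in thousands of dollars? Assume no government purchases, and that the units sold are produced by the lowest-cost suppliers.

1284817.6

Rearranging supply gives Qs = 5P - 270. Setting quantity demanded equal to quantity supplied, 3150 - P = 5P - 270, gives P* = 570 and Q* = 2580.
Since 2198 > 570, the floor is binding.
At P = 2198: Qd = 3150 - 2198 = 952 and Qs = 5·2198 - 270 = 10720.
Producer surplus without the control is ½ · (570 - 54) · 2580 = 665640.
With the floor, 952 units are sold at 2198. The supply price at Q = 952 is 244.4, so PS = ½ · [(2198 - 54) + (2198 - 244.4)] · 952 = 1950457.6.
Change in producer surplus = 1950457.6 - 665640 = 1284817.6.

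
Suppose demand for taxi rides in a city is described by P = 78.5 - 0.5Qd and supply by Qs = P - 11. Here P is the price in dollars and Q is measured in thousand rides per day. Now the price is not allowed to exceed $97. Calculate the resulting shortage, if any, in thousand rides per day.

Rearranging demand gives Qd = 157 - 2P. Setting quantity demanded equal to quantity supplied, 157 - 2P = P - 11, gives P* = 56 and Q* = 45.
Since 97 is above P* = 56, the ceiling does not bind and the free-market outcome prevails.
Since the control does not bind, there is no shortage.

0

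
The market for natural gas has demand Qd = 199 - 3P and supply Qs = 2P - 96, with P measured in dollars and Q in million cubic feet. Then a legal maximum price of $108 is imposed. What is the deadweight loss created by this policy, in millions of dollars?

0

Equilibrium: 199 - 3P = 2P - 96, so 295 = 5P and P* = 59, Q* = 22.
The ceiling of 108 is above the equilibrium price 59, so it is not binding; the market clears at P* = 59, Q* = 22.
Since the control does not bind, no trades are prevented and deadweight loss is zero.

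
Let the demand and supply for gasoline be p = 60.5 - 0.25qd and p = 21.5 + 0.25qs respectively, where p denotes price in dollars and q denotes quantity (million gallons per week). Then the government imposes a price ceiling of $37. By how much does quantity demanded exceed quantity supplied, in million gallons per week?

Rearranging demand gives qd = 242 - 4p; rearranging supply gives qs = 4p - 86. Without the control the market clears where 242 - 4p = 4p - 86, i.e. p* = 41 and q* = 78.
Because the ceiling (37) lies below the market-clearing price, it is binding.
At p = 37: qd = 242 - 4·37 = 94 and qs = 4·37 - 86 = 62.
Shortage = qd - qs = 94 - 62 = 32.

32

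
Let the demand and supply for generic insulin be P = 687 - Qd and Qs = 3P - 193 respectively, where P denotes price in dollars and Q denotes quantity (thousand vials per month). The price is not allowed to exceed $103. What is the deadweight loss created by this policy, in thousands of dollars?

Rearranging demand gives Qd = 687 - P. In a free market, 687 - P = 3P - 193 gives the equilibrium P* = 220, Q* = 467.
The ceiling of 103 is below the equilibrium price 220, so it binds.
At P = 103: Qd = 687 - 103 = 584 and Qs = 3·103 - 193 = 116.
Quantity traded falls to 116. At Q = 116 the demand price is 687 - 116 = 571 and the supply price is (193 + 116)/3 = 103.
Deadweight loss = ½ · (571 - 103) · (467 - 116) = ½ · 468 · 351 = 82134.

82134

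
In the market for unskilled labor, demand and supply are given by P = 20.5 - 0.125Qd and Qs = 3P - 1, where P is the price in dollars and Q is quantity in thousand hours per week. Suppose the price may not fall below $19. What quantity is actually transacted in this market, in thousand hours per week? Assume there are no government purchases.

12

Rearranging demand gives Qd = 164 - 8P. Setting quantity demanded equal to quantity supplied, 164 - 8P = 3P - 1, gives P* = 15 and Q* = 44.
Since 19 > 15, the floor is binding.
At P = 19: Qd = 164 - 8·19 = 12 and Qs = 3·19 - 1 = 56.
The quantity actually transacted is the short side, demand: 12.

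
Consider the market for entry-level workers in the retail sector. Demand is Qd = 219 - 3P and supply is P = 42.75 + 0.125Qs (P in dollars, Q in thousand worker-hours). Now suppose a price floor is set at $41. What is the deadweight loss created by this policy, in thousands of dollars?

0

Rearranging supply gives Qs = 8P - 342. In a free market, 219 - 3P = 8P - 342 gives the equilibrium P* = 51, Q* = 66.
Since 41 is below P* = 51, the floor does not bind and the free-market outcome prevails.
Since the control does not bind, no trades are prevented and deadweight loss is zero.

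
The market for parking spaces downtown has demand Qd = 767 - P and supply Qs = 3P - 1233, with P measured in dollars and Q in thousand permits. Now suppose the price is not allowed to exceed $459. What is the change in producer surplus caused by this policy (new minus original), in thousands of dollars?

Setting quantity demanded equal to quantity supplied, 767 - P = 3P - 1233, gives P* = 500 and Q* = 267.
Since 459 < 500, the ceiling is binding.
At P = 459: Qd = 767 - 459 = 308 and Qs = 3·459 - 1233 = 144.
Producer surplus without the control is ½ · (500 - 411) · 267 = 11881.5.
With the ceiling, producers sell 144 units at 459, so PS = ½ · (459 - 411) · 144 = 3456.
Change in producer surplus = 3456 - 11881.5 = -8425.5.

-8425.5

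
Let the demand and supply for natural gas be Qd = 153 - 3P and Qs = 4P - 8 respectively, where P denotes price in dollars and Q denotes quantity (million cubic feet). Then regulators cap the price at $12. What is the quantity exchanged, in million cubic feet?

Setting quantity demanded equal to quantity supplied, 153 - 3P = 4P - 8, gives P* = 23 and Q* = 84.
Because the ceiling (12) lies below the market-clearing price, it is binding.
At P = 12: Qd = 153 - 3·12 = 117 and Qs = 4·12 - 8 = 40.
The quantity actually transacted is the short side, supply: 40.

40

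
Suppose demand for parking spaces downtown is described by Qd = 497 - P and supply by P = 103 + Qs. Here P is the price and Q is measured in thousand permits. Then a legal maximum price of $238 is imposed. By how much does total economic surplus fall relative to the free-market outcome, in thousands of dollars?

Rearranging supply gives Qs = P - 103. In a free market, 497 - P = P - 103 gives the equilibrium P* = 300, Q* = 197.
Since 238 < 300, the ceiling is binding.
At P = 238: Qd = 497 - 238 = 259 and Qs = 238 - 103 = 135.
Quantity traded falls to 135. At Q = 135 the demand price is 497 - 135 = 362 and the supply price is 103 + 135 = 238.
Deadweight loss = ½ · (362 - 238) · (197 - 135) = ½ · 124 · 62 = 3844.

3844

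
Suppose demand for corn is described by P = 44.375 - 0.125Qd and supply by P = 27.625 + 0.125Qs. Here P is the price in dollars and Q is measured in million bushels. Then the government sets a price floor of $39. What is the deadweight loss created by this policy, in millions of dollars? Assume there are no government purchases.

72

Rearranging demand gives Qd = 355 - 8P; rearranging supply gives Qs = 8P - 221. Without the control the market clears where 355 - 8P = 8P - 221, i.e. P* = 36 and Q* = 67.
Because the floor (39) lies above the market-clearing price, it is binding.
At P = 39: Qd = 355 - 8·39 = 43 and Qs = 8·39 - 221 = 91.
Quantity traded falls to 43. At Q = 43 the demand price is (355 - 43)/8 = 39 and the supply price is (221 + 43)/8 = 33.
Deadweight loss = ½ · (39 - 33) · (67 - 43) = ½ · 6 · 24 = 72.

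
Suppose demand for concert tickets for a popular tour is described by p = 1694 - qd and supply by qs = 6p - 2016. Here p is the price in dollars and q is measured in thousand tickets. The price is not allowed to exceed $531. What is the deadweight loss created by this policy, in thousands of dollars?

Rearranging demand gives qd = 1694 - p. Setting quantity demanded equal to quantity supplied, 1694 - p = 6p - 2016, gives p* = 530 and q* = 1164.
The ceiling of 531 is above the equilibrium price 530, so it is not binding; the market clears at p* = 530, q* = 1164.
Since the control does not bind, no trades are prevented and deadweight loss is zero.

0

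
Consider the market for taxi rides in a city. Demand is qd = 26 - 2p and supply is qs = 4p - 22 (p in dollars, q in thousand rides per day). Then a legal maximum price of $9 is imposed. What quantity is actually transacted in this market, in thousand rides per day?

10

Setting quantity demanded equal to quantity supplied, 26 - 2p = 4p - 22, gives p* = 8 and q* = 10.
The ceiling of 9 is above the equilibrium price 8, so it is not binding; the market clears at p* = 8, q* = 10.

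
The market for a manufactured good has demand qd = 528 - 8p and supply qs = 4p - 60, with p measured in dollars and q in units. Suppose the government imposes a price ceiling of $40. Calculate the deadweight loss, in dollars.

Equilibrium: 528 - 8p = 4p - 60, so 588 = 12p and p* = 49, q* = 136.
Because the ceiling (40) lies below the market-clearing price, it is binding.
At p = 40: qd = 528 - 8·40 = 208 and qs = 4·40 - 60 = 100.
Quantity traded falls to 100. At q = 100 the demand price is (528 - 100)/8 = 53.5 and the supply price is (60 + 100)/4 = 40.
Deadweight loss = ½ · (53.5 - 40) · (136 - 100) = ½ · 13.5 · 36 = 243.

243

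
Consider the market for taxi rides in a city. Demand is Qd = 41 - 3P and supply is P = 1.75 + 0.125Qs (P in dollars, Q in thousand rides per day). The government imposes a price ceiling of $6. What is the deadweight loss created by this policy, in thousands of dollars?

0

Rearranging supply gives Qs = 8P - 14. Equilibrium: 41 - 3P = 8P - 14, so 55 = 11P and P* = 5, Q* = 26.
The ceiling of 6 is above the equilibrium price 5, so it is not binding; the market clears at P* = 5, Q* = 26.
Since the control does not bind, no trades are prevented and deadweight loss is zero.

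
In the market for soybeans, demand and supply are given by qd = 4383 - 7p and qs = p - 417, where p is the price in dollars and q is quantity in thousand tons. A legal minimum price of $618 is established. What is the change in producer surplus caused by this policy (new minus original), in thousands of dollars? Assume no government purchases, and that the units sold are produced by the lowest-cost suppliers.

Without the control the market clears where 4383 - 7p = p - 417, i.e. p* = 600 and q* = 183.
The floor of 618 is above the equilibrium price 600, so it binds.
At p = 618: qd = 4383 - 7·618 = 57 and qs = 618 - 417 = 201.
Producer surplus without the control is ½ · (600 - 417) · 183 = 16744.5.
With the floor, 57 units are sold at 618. The supply price at q = 57 is 474, so PS = ½ · [(618 - 417) + (618 - 474)] · 57 = 9832.5.
Change in producer surplus = 9832.5 - 16744.5 = -6912.

-6912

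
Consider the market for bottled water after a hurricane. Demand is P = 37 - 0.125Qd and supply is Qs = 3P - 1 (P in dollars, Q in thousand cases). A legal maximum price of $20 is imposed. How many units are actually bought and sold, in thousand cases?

Rearranging demand gives Qd = 296 - 8P. Setting quantity demanded equal to quantity supplied, 296 - 8P = 3P - 1, gives P* = 27 and Q* = 80.
Since 20 < 27, the ceiling is binding.
At P = 20: Qd = 296 - 8·20 = 136 and Qs = 3·20 - 1 = 59.
The quantity actually transacted is the short side, supply: 59.

59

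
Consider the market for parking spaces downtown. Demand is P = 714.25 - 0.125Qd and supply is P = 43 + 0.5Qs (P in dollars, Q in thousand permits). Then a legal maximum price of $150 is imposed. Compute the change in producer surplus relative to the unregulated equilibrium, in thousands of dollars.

-276920

Rearranging demand gives Qd = 5714 - 8P; rearranging supply gives Qs = 2P - 86. In a free market, 5714 - 8P = 2P - 86 gives the equilibrium P* = 580, Q* = 1074.
The ceiling of 150 is below the equilibrium price 580, so it binds.
At P = 150: Qd = 5714 - 8·150 = 4514 and Qs = 2·150 - 86 = 214.
Producer surplus without the control is ½ · (580 - 43) · 1074 = 288369.
With the ceiling, producers sell 214 units at 150, so PS = ½ · (150 - 43) · 214 = 11449.
Change in producer surplus = 11449 - 288369 = -276920.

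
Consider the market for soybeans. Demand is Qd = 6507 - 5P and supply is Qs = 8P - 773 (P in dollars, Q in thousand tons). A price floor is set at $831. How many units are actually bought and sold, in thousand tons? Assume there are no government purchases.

In a free market, 6507 - 5P = 8P - 773 gives the equilibrium P* = 560, Q* = 3707.
Because the floor (831) lies above the market-clearing price, it is binding.
At P = 831: Qd = 6507 - 5·831 = 2352 and Qs = 8·831 - 773 = 5875.
The quantity actually transacted is the short side, demand: 2352.

2352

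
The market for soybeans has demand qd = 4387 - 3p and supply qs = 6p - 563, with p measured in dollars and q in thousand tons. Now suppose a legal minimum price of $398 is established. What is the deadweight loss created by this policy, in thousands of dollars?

0

In a free market, 4387 - 3p = 6p - 563 gives the equilibrium p* = 550, q* = 2737.
The floor of 398 is below the equilibrium price 550, so it is not binding; the market clears at p* = 550, q* = 2737.
Since the control does not bind, no trades are prevented and deadweight loss is zero.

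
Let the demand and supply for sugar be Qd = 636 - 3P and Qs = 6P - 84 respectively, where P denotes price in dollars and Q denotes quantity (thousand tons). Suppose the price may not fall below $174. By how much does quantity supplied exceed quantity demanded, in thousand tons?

Equilibrium: 636 - 3P = 6P - 84, so 720 = 9P and P* = 80, Q* = 396.
Since 174 > 80, the floor is binding.
At P = 174: Qd = 636 - 3·174 = 114 and Qs = 6·174 - 84 = 960.
Surplus = Qs - Qd = 960 - 114 = 846.

846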